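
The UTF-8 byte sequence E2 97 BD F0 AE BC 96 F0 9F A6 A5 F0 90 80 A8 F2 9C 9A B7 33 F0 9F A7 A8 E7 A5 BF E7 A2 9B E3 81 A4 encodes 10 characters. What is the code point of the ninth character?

U+789B

Offset 0: leading byte 0xE2 = 11100010 → 3-byte char #1 = E2 97 BD.
Offset 3: leading byte 0xF0 = 11110000 → 4-byte char #2 = F0 AE BC 96.
Offset 7: leading byte 0xF0 = 11110000 → 4-byte char #3 = F0 9F A6 A5.
Offset 11: leading byte 0xF0 = 11110000 → 4-byte char #4 = F0 90 80 A8.
Offset 15: leading byte 0xF2 = 11110010 → 4-byte char #5 = F2 9C 9A B7.
Offset 19: leading byte 0x33 = 00110011 → 1-byte char #6 = 33.
Offset 20: leading byte 0xF0 = 11110000 → 4-byte char #7 = F0 9F A7 A8.
Offset 24: leading byte 0xE7 = 11100111 → 3-byte char #8 = E7 A5 BF.
Offset 27: leading byte 0xE7 = 11100111 → 3-byte char #9 = E7 A2 9B.
Leading byte 0xE7 = 11100111 matches 1110xxxx → 3-byte sequence.
Byte 1: 0xE7 = 11100111, payload 0111 (4 bits).
Byte 2: 0xA2 = 10100010 (10xxxxxx ✓), payload 100010.
Byte 3: 0x9B = 10011011 (10xxxxxx ✓), payload 011011.
Concatenate: 0111100010011011 = 0x789B (16 bits → U+789B).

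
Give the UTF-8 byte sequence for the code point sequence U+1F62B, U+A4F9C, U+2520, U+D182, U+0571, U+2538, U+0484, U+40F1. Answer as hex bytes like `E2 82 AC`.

U+1F62B: 4-byte form → F0 9F 98 AB.
U+A4F9C: 4-byte form → F2 A4 BE 9C.
U+2520: 3-byte form → E2 94 A0.
U+D182: 3-byte form → ED 86 82.
U+0571: 2-byte form → D5 B1.
U+2538: 3-byte form → E2 94 B8.
U+0484: 2-byte form → D2 84.
U+40F1: 3-byte form → E4 83 B1.
Concatenated (24 bytes): F0 9F 98 AB F2 A4 BE 9C E2 94 A0 ED 86 82 D5 B1 E2 94 B8 D2 84 E4 83 B1.

F0 9F 98 AB F2 A4 BE 9C E2 94 A0 ED 86 82 D5 B1 E2 94 B8 D2 84 E4 83 B1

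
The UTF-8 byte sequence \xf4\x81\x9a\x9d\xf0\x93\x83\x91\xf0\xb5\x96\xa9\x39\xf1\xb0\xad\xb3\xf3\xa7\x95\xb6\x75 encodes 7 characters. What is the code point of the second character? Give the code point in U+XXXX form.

Offset 0: leading byte 0xF4 = 11110100 → 4-byte char #1 = F4 81 9A 9D.
Offset 4: leading byte 0xF0 = 11110000 → 4-byte char #2 = F0 93 83 91.
Leading byte 0xF0 = 11110000 matches 11110xxx → 4-byte sequence.
Byte 1: 0xF0 = 11110000, payload 000 (3 bits).
Byte 2: 0x93 = 10010011 (10xxxxxx ✓), payload 010011.
Byte 3: 0x83 = 10000011 (10xxxxxx ✓), payload 000011.
Byte 4: 0x91 = 10010001 (10xxxxxx ✓), payload 010001.
Concatenate: 000010011000011010001 = 0x130D1 (21 bits → U+130D1).

U+130D1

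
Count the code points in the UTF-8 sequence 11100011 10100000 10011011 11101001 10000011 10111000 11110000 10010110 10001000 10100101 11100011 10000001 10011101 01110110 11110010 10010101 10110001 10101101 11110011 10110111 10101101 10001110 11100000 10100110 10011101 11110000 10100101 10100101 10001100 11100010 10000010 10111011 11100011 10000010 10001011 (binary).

Byte at offset 0: 0xE3 = 11100011 → 3-byte char (#1). Advance 3.
Byte at offset 3: 0xE9 = 11101001 → 3-byte char (#2). Advance 3.
Byte at offset 6: 0xF0 = 11110000 → 4-byte char (#3). Advance 4.
Byte at offset 10: 0xE3 = 11100011 → 3-byte char (#4). Advance 3.
Byte at offset 13: 0x76 = 01110110 → 1-byte char (#5). Advance 1.
Byte at offset 14: 0xF2 = 11110010 → 4-byte char (#6). Advance 4.
Byte at offset 18: 0xF3 = 11110011 → 4-byte char (#7). Advance 4.
Byte at offset 22: 0xE0 = 11100000 → 3-byte char (#8). Advance 3.
Byte at offset 25: 0xF0 = 11110000 → 4-byte char (#9). Advance 4.
Byte at offset 29: 0xE2 = 11100010 → 3-byte char (#10). Advance 3.
Byte at offset 32: 0xE3 = 11100011 → 3-byte char (#11). Advance 3.
Reached end at offset 35 after 11 code points.

11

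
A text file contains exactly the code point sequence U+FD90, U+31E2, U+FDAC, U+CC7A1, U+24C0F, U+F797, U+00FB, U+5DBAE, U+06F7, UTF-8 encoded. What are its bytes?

EF B6 90 E3 87 A2 EF B6 AC F3 8C 9E A1 F0 A4 B0 8F EF 9E 97 C3 BB F1 9D AE AE DB B7

U+FD90: 3-byte form → EF B6 90.
U+31E2: 3-byte form → E3 87 A2.
U+FDAC: 3-byte form → EF B6 AC.
U+CC7A1: 4-byte form → F3 8C 9E A1.
U+24C0F: 4-byte form → F0 A4 B0 8F.
U+F797: 3-byte form → EF 9E 97.
U+00FB: 2-byte form → C3 BB.
U+5DBAE: 4-byte form → F1 9D AE AE.
U+06F7: 2-byte form → DB B7.
Concatenated (28 bytes): EF B6 90 E3 87 A2 EF B6 AC F3 8C 9E A1 F0 A4 B0 8F EF 9E 97 C3 BB F1 9D AE AE DB B7.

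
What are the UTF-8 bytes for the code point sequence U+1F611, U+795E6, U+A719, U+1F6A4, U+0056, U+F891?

U+1F611: 4-byte form → F0 9F 98 91.
U+795E6: 4-byte form → F1 B9 97 A6.
U+A719: 3-byte form → EA 9C 99.
U+1F6A4: 4-byte form → F0 9F 9A A4.
U+0056: 1-byte form → 56.
U+F891: 3-byte form → EF A2 91.
Concatenated (19 bytes): F0 9F 98 91 F1 B9 97 A6 EA 9C 99 F0 9F 9A A4 56 EF A2 91.

F0 9F 98 91 F1 B9 97 A6 EA 9C 99 F0 9F 9A A4 56 EF A2 91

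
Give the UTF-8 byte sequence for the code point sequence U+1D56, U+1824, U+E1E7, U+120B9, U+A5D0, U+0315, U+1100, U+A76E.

U+1D56: 3-byte form → E1 B5 96.
U+1824: 3-byte form → E1 A0 A4.
U+E1E7: 3-byte form → EE 87 A7.
U+120B9: 4-byte form → F0 92 82 B9.
U+A5D0: 3-byte form → EA 97 90.
U+0315: 2-byte form → CC 95.
U+1100: 3-byte form → E1 84 80.
U+A76E: 3-byte form → EA 9D AE.
Concatenated (24 bytes): E1 B5 96 E1 A0 A4 EE 87 A7 F0 92 82 B9 EA 97 90 CC 95 E1 84 80 EA 9D AE.

E1 B5 96 E1 A0 A4 EE 87 A7 F0 92 82 B9 EA 97 90 CC 95 E1 84 80 EA 9D AE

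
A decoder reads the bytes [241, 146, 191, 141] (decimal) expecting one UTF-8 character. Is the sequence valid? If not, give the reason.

valid

Leading byte 0xF1 = 11110001 → 4-byte form.
Continuation bytes 0x92=10010010, 0xBF=10111111, 0x8D=10001101 all match 10xxxxxx.
Decoded value 0x52FCD is ≥ 0x10000 (shortest form) and not a surrogate.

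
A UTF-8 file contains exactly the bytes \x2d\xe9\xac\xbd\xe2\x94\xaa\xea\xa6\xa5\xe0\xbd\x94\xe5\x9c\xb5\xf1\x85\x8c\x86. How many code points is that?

7

Byte at offset 0: 0x2D = 00101101 → 1-byte char (#1). Advance 1.
Byte at offset 1: 0xE9 = 11101001 → 3-byte char (#2). Advance 3.
Byte at offset 4: 0xE2 = 11100010 → 3-byte char (#3). Advance 3.
Byte at offset 7: 0xEA = 11101010 → 3-byte char (#4). Advance 3.
Byte at offset 10: 0xE0 = 11100000 → 3-byte char (#5). Advance 3.
Byte at offset 13: 0xE5 = 11100101 → 3-byte char (#6). Advance 3.
Byte at offset 16: 0xF1 = 11110001 → 4-byte char (#7). Advance 4.
Reached end at offset 20 after 7 code points.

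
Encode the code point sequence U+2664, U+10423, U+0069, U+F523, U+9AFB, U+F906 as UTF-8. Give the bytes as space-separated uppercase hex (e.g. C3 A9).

E2 99 A4 F0 90 90 A3 69 EF 94 A3 E9 AB BB EF A4 86

U+2664: 3-byte form → E2 99 A4.
U+10423: 4-byte form → F0 90 90 A3.
U+0069: 1-byte form → 69.
U+F523: 3-byte form → EF 94 A3.
U+9AFB: 3-byte form → E9 AB BB.
U+F906: 3-byte form → EF A4 86.
Concatenated (17 bytes): E2 99 A4 F0 90 90 A3 69 EF 94 A3 E9 AB BB EF A4 86.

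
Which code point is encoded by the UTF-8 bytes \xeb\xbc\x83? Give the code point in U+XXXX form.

U+BF03

Leading byte 0xEB = 11101011 matches 1110xxxx → 3-byte sequence.
Byte 1: 0xEB = 11101011, payload 1011 (4 bits).
Byte 2: 0xBC = 10111100 (10xxxxxx ✓), payload 111100.
Byte 3: 0x83 = 10000011 (10xxxxxx ✓), payload 000011.
Concatenate: 1011111100000011 = 0xBF03 (16 bits → U+BF03).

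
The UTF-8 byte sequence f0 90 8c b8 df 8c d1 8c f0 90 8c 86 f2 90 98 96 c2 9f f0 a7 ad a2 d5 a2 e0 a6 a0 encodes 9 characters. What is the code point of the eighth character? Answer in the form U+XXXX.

Offset 0: leading byte 0xF0 = 11110000 → 4-byte char #1 = F0 90 8C B8.
Offset 4: leading byte 0xDF = 11011111 → 2-byte char #2 = DF 8C.
Offset 6: leading byte 0xD1 = 11010001 → 2-byte char #3 = D1 8C.
Offset 8: leading byte 0xF0 = 11110000 → 4-byte char #4 = F0 90 8C 86.
Offset 12: leading byte 0xF2 = 11110010 → 4-byte char #5 = F2 90 98 96.
Offset 16: leading byte 0xC2 = 11000010 → 2-byte char #6 = C2 9F.
Offset 18: leading byte 0xF0 = 11110000 → 4-byte char #7 = F0 A7 AD A2.
Offset 22: leading byte 0xD5 = 11010101 → 2-byte char #8 = D5 A2.
Leading byte 0xD5 = 11010101 matches 110xxxxx → 2-byte sequence.
Byte 1: 0xD5 = 11010101, payload 10101 (5 bits).
Byte 2: 0xA2 = 10100010 (10xxxxxx ✓), payload 100010.
Concatenate: 10101100010 = 0x562 (11 bits → U+0562).

U+0562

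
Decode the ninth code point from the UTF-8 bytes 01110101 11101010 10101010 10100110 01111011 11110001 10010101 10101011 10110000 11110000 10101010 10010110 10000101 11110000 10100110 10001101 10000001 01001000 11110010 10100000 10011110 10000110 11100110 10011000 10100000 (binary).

U+6620

Offset 0: leading byte 0x75 = 01110101 → 1-byte char #1 = 75.
Offset 1: leading byte 0xEA = 11101010 → 3-byte char #2 = EA AA A6.
Offset 4: leading byte 0x7B = 01111011 → 1-byte char #3 = 7B.
Offset 5: leading byte 0xF1 = 11110001 → 4-byte char #4 = F1 95 AB B0.
Offset 9: leading byte 0xF0 = 11110000 → 4-byte char #5 = F0 AA 96 85.
Offset 13: leading byte 0xF0 = 11110000 → 4-byte char #6 = F0 A6 8D 81.
Offset 17: leading byte 0x48 = 01001000 → 1-byte char #7 = 48.
Offset 18: leading byte 0xF2 = 11110010 → 4-byte char #8 = F2 A0 9E 86.
Offset 22: leading byte 0xE6 = 11100110 → 3-byte char #9 = E6 98 A0.
Leading byte 0xE6 = 11100110 matches 1110xxxx → 3-byte sequence.
Byte 1: 0xE6 = 11100110, payload 0110 (4 bits).
Byte 2: 0x98 = 10011000 (10xxxxxx ✓), payload 011000.
Byte 3: 0xA0 = 10100000 (10xxxxxx ✓), payload 100000.
Concatenate: 0110011000100000 = 0x6620 (16 bits → U+6620).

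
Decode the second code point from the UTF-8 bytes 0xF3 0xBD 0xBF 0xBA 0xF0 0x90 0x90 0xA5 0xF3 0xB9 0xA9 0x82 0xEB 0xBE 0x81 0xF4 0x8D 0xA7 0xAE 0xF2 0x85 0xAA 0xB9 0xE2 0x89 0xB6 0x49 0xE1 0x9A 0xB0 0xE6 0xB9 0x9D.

U+10425

Offset 0: leading byte 0xF3 = 11110011 → 4-byte char #1 = F3 BD BF BA.
Offset 4: leading byte 0xF0 = 11110000 → 4-byte char #2 = F0 90 90 A5.
Leading byte 0xF0 = 11110000 matches 11110xxx → 4-byte sequence.
Byte 1: 0xF0 = 11110000, payload 000 (3 bits).
Byte 2: 0x90 = 10010000 (10xxxxxx ✓), payload 010000.
Byte 3: 0x90 = 10010000 (10xxxxxx ✓), payload 010000.
Byte 4: 0xA5 = 10100101 (10xxxxxx ✓), payload 100101.
Concatenate: 000010000010000100101 = 0x10425 (21 bits → U+10425).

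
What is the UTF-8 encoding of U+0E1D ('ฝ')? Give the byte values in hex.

E0 B8 9D

U+0E1D = 0xE1D = 3613 decimal. In range U+0800–U+FFFF → 3-byte form: 1110xxxx 10xxxxxx 10xxxxxx.
Binary (16 bits): 0000111000011101.
Split 4+6+6: 0000 | 111000 | 011101.
Byte 1: 11100000 = 0xE0.
Byte 2: 10111000 = 0xB8.
Byte 3: 10011101 = 0x9D.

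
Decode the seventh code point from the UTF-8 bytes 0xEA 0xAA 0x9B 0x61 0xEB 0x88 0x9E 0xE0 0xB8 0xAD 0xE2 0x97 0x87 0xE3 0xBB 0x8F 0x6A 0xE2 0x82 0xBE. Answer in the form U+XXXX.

Offset 0: leading byte 0xEA = 11101010 → 3-byte char #1 = EA AA 9B.
Offset 3: leading byte 0x61 = 01100001 → 1-byte char #2 = 61.
Offset 4: leading byte 0xEB = 11101011 → 3-byte char #3 = EB 88 9E.
Offset 7: leading byte 0xE0 = 11100000 → 3-byte char #4 = E0 B8 AD.
Offset 10: leading byte 0xE2 = 11100010 → 3-byte char #5 = E2 97 87.
Offset 13: leading byte 0xE3 = 11100011 → 3-byte char #6 = E3 BB 8F.
Offset 16: leading byte 0x6A = 01101010 → 1-byte char #7 = 6A.
Leading byte 0x6A = 01101010 matches 0xxxxxxx → 1-byte sequence.
Byte 1: 0x6A = 01101010, payload 1101010 (7 bits).
Concatenate: 1101010 = 0x6A (7 bits → U+006A).

U+006A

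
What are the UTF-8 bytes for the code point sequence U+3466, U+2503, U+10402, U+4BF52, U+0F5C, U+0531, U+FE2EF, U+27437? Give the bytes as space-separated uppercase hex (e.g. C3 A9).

E3 91 A6 E2 94 83 F0 90 90 82 F1 8B BD 92 E0 BD 9C D4 B1 F3 BE 8B AF F0 A7 90 B7

U+3466: 3-byte form → E3 91 A6.
U+2503: 3-byte form → E2 94 83.
U+10402: 4-byte form → F0 90 90 82.
U+4BF52: 4-byte form → F1 8B BD 92.
U+0F5C: 3-byte form → E0 BD 9C.
U+0531: 2-byte form → D4 B1.
U+FE2EF: 4-byte form → F3 BE 8B AF.
U+27437: 4-byte form → F0 A7 90 B7.
Concatenated (27 bytes): E3 91 A6 E2 94 83 F0 90 90 82 F1 8B BD 92 E0 BD 9C D4 B1 F3 BE 8B AF F0 A7 90 B7.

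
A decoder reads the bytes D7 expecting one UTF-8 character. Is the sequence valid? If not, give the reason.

invalid (sequence truncated)

Leading byte 0xD7 = 11010111 → 2-byte form, but only 1 byte is present.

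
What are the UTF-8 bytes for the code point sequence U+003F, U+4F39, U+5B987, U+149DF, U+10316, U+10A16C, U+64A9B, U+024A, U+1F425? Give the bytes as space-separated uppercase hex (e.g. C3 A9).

3F E4 BC B9 F1 9B A6 87 F0 94 A7 9F F0 90 8C 96 F4 8A 85 AC F1 A4 AA 9B C9 8A F0 9F 90 A5

U+003F: 1-byte form → 3F.
U+4F39: 3-byte form → E4 BC B9.
U+5B987: 4-byte form → F1 9B A6 87.
U+149DF: 4-byte form → F0 94 A7 9F.
U+10316: 4-byte form → F0 90 8C 96.
U+10A16C: 4-byte form → F4 8A 85 AC.
U+64A9B: 4-byte form → F1 A4 AA 9B.
U+024A: 2-byte form → C9 8A.
U+1F425: 4-byte form → F0 9F 90 A5.
Concatenated (30 bytes): 3F E4 BC B9 F1 9B A6 87 F0 94 A7 9F F0 90 8C 96 F4 8A 85 AC F1 A4 AA 9B C9 8A F0 9F 90 A5.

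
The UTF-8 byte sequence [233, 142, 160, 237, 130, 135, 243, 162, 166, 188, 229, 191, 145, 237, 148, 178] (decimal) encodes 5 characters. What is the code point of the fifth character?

U+D532

Offset 0: leading byte 0xE9 = 11101001 → 3-byte char #1 = E9 8E A0.
Offset 3: leading byte 0xED = 11101101 → 3-byte char #2 = ED 82 87.
Offset 6: leading byte 0xF3 = 11110011 → 4-byte char #3 = F3 A2 A6 BC.
Offset 10: leading byte 0xE5 = 11100101 → 3-byte char #4 = E5 BF 91.
Offset 13: leading byte 0xED = 11101101 → 3-byte char #5 = ED 94 B2.
Leading byte 0xED = 11101101 matches 1110xxxx → 3-byte sequence.
Byte 1: 0xED = 11101101, payload 1101 (4 bits).
Byte 2: 0x94 = 10010100 (10xxxxxx ✓), payload 010100.
Byte 3: 0xB2 = 10110010 (10xxxxxx ✓), payload 110010.
Concatenate: 1101010100110010 = 0xD532 (16 bits → U+D532).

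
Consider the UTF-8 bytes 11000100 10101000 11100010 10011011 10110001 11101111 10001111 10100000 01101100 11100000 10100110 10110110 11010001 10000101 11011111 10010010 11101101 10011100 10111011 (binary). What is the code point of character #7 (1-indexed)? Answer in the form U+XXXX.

U+07D2

Offset 0: leading byte 0xC4 = 11000100 → 2-byte char #1 = C4 A8.
Offset 2: leading byte 0xE2 = 11100010 → 3-byte char #2 = E2 9B B1.
Offset 5: leading byte 0xEF = 11101111 → 3-byte char #3 = EF 8F A0.
Offset 8: leading byte 0x6C = 01101100 → 1-byte char #4 = 6C.
Offset 9: leading byte 0xE0 = 11100000 → 3-byte char #5 = E0 A6 B6.
Offset 12: leading byte 0xD1 = 11010001 → 2-byte char #6 = D1 85.
Offset 14: leading byte 0xDF = 11011111 → 2-byte char #7 = DF 92.
Leading byte 0xDF = 11011111 matches 110xxxxx → 2-byte sequence.
Byte 1: 0xDF = 11011111, payload 11111 (5 bits).
Byte 2: 0x92 = 10010010 (10xxxxxx ✓), payload 010010.
Concatenate: 11111010010 = 0x7D2 (11 bits → U+07D2).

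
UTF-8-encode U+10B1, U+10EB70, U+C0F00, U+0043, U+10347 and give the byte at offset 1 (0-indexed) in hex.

U+10B1 → 3-byte form E1 82 B1 at offsets 0–2.
Offset 1 falls in char 1's range; it's byte 2 of E1 82 B1 = 0x82.

0x82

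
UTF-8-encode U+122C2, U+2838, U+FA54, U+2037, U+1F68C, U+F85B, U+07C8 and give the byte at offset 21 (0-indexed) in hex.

U+122C2 → 4-byte form F0 92 8B 82 at offsets 0–3.
U+2838 → 3-byte form E2 A0 B8 at offsets 4–6.
U+FA54 → 3-byte form EF A9 94 at offsets 7–9.
U+2037 → 3-byte form E2 80 B7 at offsets 10–12.
U+1F68C → 4-byte form F0 9F 9A 8C at offsets 13–16.
U+F85B → 3-byte form EF A1 9B at offsets 17–19.
U+07C8 → 2-byte form DF 88 at offsets 20–21.
Offset 21 falls in char 7's range; it's byte 2 of DF 88 = 0x88.

0x88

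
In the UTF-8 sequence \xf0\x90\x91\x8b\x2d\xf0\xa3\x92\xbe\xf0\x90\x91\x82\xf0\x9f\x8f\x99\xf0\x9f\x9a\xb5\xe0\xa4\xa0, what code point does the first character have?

Offset 0: leading byte 0xF0 = 11110000 → 4-byte char #1 = F0 90 91 8B.
Leading byte 0xF0 = 11110000 matches 11110xxx → 4-byte sequence.
Byte 1: 0xF0 = 11110000, payload 000 (3 bits).
Byte 2: 0x90 = 10010000 (10xxxxxx ✓), payload 010000.
Byte 3: 0x91 = 10010001 (10xxxxxx ✓), payload 010001.
Byte 4: 0x8B = 10001011 (10xxxxxx ✓), payload 001011.
Concatenate: 000010000010001001011 = 0x1044B (21 bits → U+1044B).

U+1044B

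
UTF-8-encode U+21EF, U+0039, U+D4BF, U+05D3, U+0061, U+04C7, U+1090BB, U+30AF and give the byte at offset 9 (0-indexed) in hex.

U+21EF → 3-byte form E2 87 AF at offsets 0–2.
U+0039 → 1-byte form 39 at offsets 3–3.
U+D4BF → 3-byte form ED 92 BF at offsets 4–6.
U+05D3 → 2-byte form D7 93 at offsets 7–8.
U+0061 → 1-byte form 61 at offsets 9–9.
Offset 9 falls in char 5's range; it's byte 1 of 61 = 0x61.

0x61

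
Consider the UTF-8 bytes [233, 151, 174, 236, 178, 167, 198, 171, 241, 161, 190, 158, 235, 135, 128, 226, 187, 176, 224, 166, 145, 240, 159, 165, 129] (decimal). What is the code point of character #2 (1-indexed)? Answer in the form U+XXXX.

Offset 0: leading byte 0xE9 = 11101001 → 3-byte char #1 = E9 97 AE.
Offset 3: leading byte 0xEC = 11101100 → 3-byte char #2 = EC B2 A7.
Leading byte 0xEC = 11101100 matches 1110xxxx → 3-byte sequence.
Byte 1: 0xEC = 11101100, payload 1100 (4 bits).
Byte 2: 0xB2 = 10110010 (10xxxxxx ✓), payload 110010.
Byte 3: 0xA7 = 10100111 (10xxxxxx ✓), payload 100111.
Concatenate: 1100110010100111 = 0xCCA7 (16 bits → U+CCA7).

U+CCA7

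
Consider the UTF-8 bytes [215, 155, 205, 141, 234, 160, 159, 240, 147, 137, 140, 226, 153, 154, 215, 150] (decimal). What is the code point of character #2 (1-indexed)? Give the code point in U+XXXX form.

Offset 0: leading byte 0xD7 = 11010111 → 2-byte char #1 = D7 9B.
Offset 2: leading byte 0xCD = 11001101 → 2-byte char #2 = CD 8D.
Leading byte 0xCD = 11001101 matches 110xxxxx → 2-byte sequence.
Byte 1: 0xCD = 11001101, payload 01101 (5 bits).
Byte 2: 0x8D = 10001101 (10xxxxxx ✓), payload 001101.
Concatenate: 01101001101 = 0x34D (11 bits → U+034D).

U+034D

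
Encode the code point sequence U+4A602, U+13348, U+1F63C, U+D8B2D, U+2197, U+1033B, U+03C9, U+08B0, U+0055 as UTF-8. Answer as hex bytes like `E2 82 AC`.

F1 8A 98 82 F0 93 8D 88 F0 9F 98 BC F3 98 AC AD E2 86 97 F0 90 8C BB CF 89 E0 A2 B0 55

U+4A602: 4-byte form → F1 8A 98 82.
U+13348: 4-byte form → F0 93 8D 88.
U+1F63C: 4-byte form → F0 9F 98 BC.
U+D8B2D: 4-byte form → F3 98 AC AD.
U+2197: 3-byte form → E2 86 97.
U+1033B: 4-byte form → F0 90 8C BB.
U+03C9: 2-byte form → CF 89.
U+08B0: 3-byte form → E0 A2 B0.
U+0055: 1-byte form → 55.
Concatenated (29 bytes): F1 8A 98 82 F0 93 8D 88 F0 9F 98 BC F3 98 AC AD E2 86 97 F0 90 8C BB CF 89 E0 A2 B0 55.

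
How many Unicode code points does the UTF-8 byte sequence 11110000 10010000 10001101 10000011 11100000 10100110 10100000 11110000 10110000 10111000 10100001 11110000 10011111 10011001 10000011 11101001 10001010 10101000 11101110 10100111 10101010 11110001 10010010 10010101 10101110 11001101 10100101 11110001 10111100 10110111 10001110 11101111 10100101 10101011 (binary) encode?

10

Byte at offset 0: 0xF0 = 11110000 → 4-byte char (#1). Advance 4.
Byte at offset 4: 0xE0 = 11100000 → 3-byte char (#2). Advance 3.
Byte at offset 7: 0xF0 = 11110000 → 4-byte char (#3). Advance 4.
Byte at offset 11: 0xF0 = 11110000 → 4-byte char (#4). Advance 4.
Byte at offset 15: 0xE9 = 11101001 → 3-byte char (#5). Advance 3.
Byte at offset 18: 0xEE = 11101110 → 3-byte char (#6). Advance 3.
Byte at offset 21: 0xF1 = 11110001 → 4-byte char (#7). Advance 4.
Byte at offset 25: 0xCD = 11001101 → 2-byte char (#8). Advance 2.
Byte at offset 27: 0xF1 = 11110001 → 4-byte char (#9). Advance 4.
Byte at offset 31: 0xEF = 11101111 → 3-byte char (#10). Advance 3.
Reached end at offset 34 after 10 code points.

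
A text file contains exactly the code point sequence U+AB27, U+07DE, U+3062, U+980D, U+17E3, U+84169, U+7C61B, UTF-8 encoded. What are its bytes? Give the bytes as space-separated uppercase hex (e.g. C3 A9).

EA AC A7 DF 9E E3 81 A2 E9 A0 8D E1 9F A3 F2 84 85 A9 F1 BC 98 9B

U+AB27: 3-byte form → EA AC A7.
U+07DE: 2-byte form → DF 9E.
U+3062: 3-byte form → E3 81 A2.
U+980D: 3-byte form → E9 A0 8D.
U+17E3: 3-byte form → E1 9F A3.
U+84169: 4-byte form → F2 84 85 A9.
U+7C61B: 4-byte form → F1 BC 98 9B.
Concatenated (22 bytes): EA AC A7 DF 9E E3 81 A2 E9 A0 8D E1 9F A3 F2 84 85 A9 F1 BC 98 9B.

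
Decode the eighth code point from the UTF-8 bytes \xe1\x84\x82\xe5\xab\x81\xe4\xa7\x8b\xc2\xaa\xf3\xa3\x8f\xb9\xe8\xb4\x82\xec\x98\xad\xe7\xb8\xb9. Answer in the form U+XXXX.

U+7E39

Offset 0: leading byte 0xE1 = 11100001 → 3-byte char #1 = E1 84 82.
Offset 3: leading byte 0xE5 = 11100101 → 3-byte char #2 = E5 AB 81.
Offset 6: leading byte 0xE4 = 11100100 → 3-byte char #3 = E4 A7 8B.
Offset 9: leading byte 0xC2 = 11000010 → 2-byte char #4 = C2 AA.
Offset 11: leading byte 0xF3 = 11110011 → 4-byte char #5 = F3 A3 8F B9.
Offset 15: leading byte 0xE8 = 11101000 → 3-byte char #6 = E8 B4 82.
Offset 18: leading byte 0xEC = 11101100 → 3-byte char #7 = EC 98 AD.
Offset 21: leading byte 0xE7 = 11100111 → 3-byte char #8 = E7 B8 B9.
Leading byte 0xE7 = 11100111 matches 1110xxxx → 3-byte sequence.
Byte 1: 0xE7 = 11100111, payload 0111 (4 bits).
Byte 2: 0xB8 = 10111000 (10xxxxxx ✓), payload 111000.
Byte 3: 0xB9 = 10111001 (10xxxxxx ✓), payload 111001.
Concatenate: 0111111000111001 = 0x7E39 (16 bits → U+7E39).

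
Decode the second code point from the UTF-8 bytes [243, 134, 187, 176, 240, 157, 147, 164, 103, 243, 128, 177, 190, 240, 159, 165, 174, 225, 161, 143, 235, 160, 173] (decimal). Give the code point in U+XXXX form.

Offset 0: leading byte 0xF3 = 11110011 → 4-byte char #1 = F3 86 BB B0.
Offset 4: leading byte 0xF0 = 11110000 → 4-byte char #2 = F0 9D 93 A4.
Leading byte 0xF0 = 11110000 matches 11110xxx → 4-byte sequence.
Byte 1: 0xF0 = 11110000, payload 000 (3 bits).
Byte 2: 0x9D = 10011101 (10xxxxxx ✓), payload 011101.
Byte 3: 0x93 = 10010011 (10xxxxxx ✓), payload 010011.
Byte 4: 0xA4 = 10100100 (10xxxxxx ✓), payload 100100.
Concatenate: 000011101010011100100 = 0x1D4E4 (21 bits → U+1D4E4).

U+1D4E4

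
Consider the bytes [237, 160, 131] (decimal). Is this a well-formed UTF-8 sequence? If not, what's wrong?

Structurally a 3-byte sequence; payload = 0xD803.
But 0xD803 is in U+D800–U+DFFF, the surrogate range. Surrogates are not Unicode scalar values and are forbidden in UTF-8.

invalid (encodes a surrogate (U+D800–U+DFFF))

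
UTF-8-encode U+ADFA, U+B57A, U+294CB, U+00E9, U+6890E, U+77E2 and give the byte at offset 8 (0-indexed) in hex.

U+ADFA → 3-byte form EA B7 BA at offsets 0–2.
U+B57A → 3-byte form EB 95 BA at offsets 3–5.
U+294CB → 4-byte form F0 A9 93 8B at offsets 6–9.
Offset 8 falls in char 3's range; it's byte 3 of F0 A9 93 8B = 0x93.

0x93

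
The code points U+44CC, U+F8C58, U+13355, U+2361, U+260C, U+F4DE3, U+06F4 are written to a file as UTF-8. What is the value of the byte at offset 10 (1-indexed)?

1-indexed offset 10 is 0-indexed offset 9.
U+44CC → 3-byte form E4 93 8C at offsets 0–2.
U+F8C58 → 4-byte form F3 B8 B1 98 at offsets 3–6.
U+13355 → 4-byte form F0 93 8D 95 at offsets 7–10.
Offset 9 falls in char 3's range; it's byte 3 of F0 93 8D 95 = 0x8D.

0x8D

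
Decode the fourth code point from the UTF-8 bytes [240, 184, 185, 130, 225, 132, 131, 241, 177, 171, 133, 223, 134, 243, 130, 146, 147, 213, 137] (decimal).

Offset 0: leading byte 0xF0 = 11110000 → 4-byte char #1 = F0 B8 B9 82.
Offset 4: leading byte 0xE1 = 11100001 → 3-byte char #2 = E1 84 83.
Offset 7: leading byte 0xF1 = 11110001 → 4-byte char #3 = F1 B1 AB 85.
Offset 11: leading byte 0xDF = 11011111 → 2-byte char #4 = DF 86.
Leading byte 0xDF = 11011111 matches 110xxxxx → 2-byte sequence.
Byte 1: 0xDF = 11011111, payload 11111 (5 bits).
Byte 2: 0x86 = 10000110 (10xxxxxx ✓), payload 000110.
Concatenate: 11111000110 = 0x7C6 (11 bits → U+07C6).

U+07C6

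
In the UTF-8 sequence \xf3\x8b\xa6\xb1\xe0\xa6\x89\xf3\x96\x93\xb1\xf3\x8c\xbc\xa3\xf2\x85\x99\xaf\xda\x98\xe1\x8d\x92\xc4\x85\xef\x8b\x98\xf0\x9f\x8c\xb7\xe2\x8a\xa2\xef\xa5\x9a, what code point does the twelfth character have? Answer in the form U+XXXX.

Offset 0: leading byte 0xF3 = 11110011 → 4-byte char #1 = F3 8B A6 B1.
Offset 4: leading byte 0xE0 = 11100000 → 3-byte char #2 = E0 A6 89.
Offset 7: leading byte 0xF3 = 11110011 → 4-byte char #3 = F3 96 93 B1.
Offset 11: leading byte 0xF3 = 11110011 → 4-byte char #4 = F3 8C BC A3.
Offset 15: leading byte 0xF2 = 11110010 → 4-byte char #5 = F2 85 99 AF.
Offset 19: leading byte 0xDA = 11011010 → 2-byte char #6 = DA 98.
Offset 21: leading byte 0xE1 = 11100001 → 3-byte char #7 = E1 8D 92.
Offset 24: leading byte 0xC4 = 11000100 → 2-byte char #8 = C4 85.
Offset 26: leading byte 0xEF = 11101111 → 3-byte char #9 = EF 8B 98.
Offset 29: leading byte 0xF0 = 11110000 → 4-byte char #10 = F0 9F 8C B7.
Offset 33: leading byte 0xE2 = 11100010 → 3-byte char #11 = E2 8A A2.
Offset 36: leading byte 0xEF = 11101111 → 3-byte char #12 = EF A5 9A.
Leading byte 0xEF = 11101111 matches 1110xxxx → 3-byte sequence.
Byte 1: 0xEF = 11101111, payload 1111 (4 bits).
Byte 2: 0xA5 = 10100101 (10xxxxxx ✓), payload 100101.
Byte 3: 0x9A = 10011010 (10xxxxxx ✓), payload 011010.
Concatenate: 1111100101011010 = 0xF95A (16 bits → U+F95A).

U+F95A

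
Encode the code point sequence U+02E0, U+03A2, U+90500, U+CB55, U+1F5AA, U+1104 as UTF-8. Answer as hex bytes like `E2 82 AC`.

CB A0 CE A2 F2 90 94 80 EC AD 95 F0 9F 96 AA E1 84 84

U+02E0: 2-byte form → CB A0.
U+03A2: 2-byte form → CE A2.
U+90500: 4-byte form → F2 90 94 80.
U+CB55: 3-byte form → EC AD 95.
U+1F5AA: 4-byte form → F0 9F 96 AA.
U+1104: 3-byte form → E1 84 84.
Concatenated (18 bytes): CB A0 CE A2 F2 90 94 80 EC AD 95 F0 9F 96 AA E1 84 84.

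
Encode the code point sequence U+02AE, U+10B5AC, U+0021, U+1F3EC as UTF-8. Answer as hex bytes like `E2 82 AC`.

U+02AE: 2-byte form → CA AE.
U+10B5AC: 4-byte form → F4 8B 96 AC.
U+0021: 1-byte form → 21.
U+1F3EC: 4-byte form → F0 9F 8F AC.
Concatenated (11 bytes): CA AE F4 8B 96 AC 21 F0 9F 8F AC.

CA AE F4 8B 96 AC 21 F0 9F 8F AC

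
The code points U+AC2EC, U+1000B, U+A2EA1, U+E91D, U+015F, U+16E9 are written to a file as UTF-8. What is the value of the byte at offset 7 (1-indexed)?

0x80

1-indexed offset 7 is 0-indexed offset 6.
U+AC2EC → 4-byte form F2 AC 8B AC at offsets 0–3.
U+1000B → 4-byte form F0 90 80 8B at offsets 4–7.
Offset 6 falls in char 2's range; it's byte 3 of F0 90 80 8B = 0x80.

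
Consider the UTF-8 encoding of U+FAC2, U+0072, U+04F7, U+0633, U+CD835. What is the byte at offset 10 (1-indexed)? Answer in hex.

1-indexed offset 10 is 0-indexed offset 9.
U+FAC2 → 3-byte form EF AB 82 at offsets 0–2.
U+0072 → 1-byte form 72 at offsets 3–3.
U+04F7 → 2-byte form D3 B7 at offsets 4–5.
U+0633 → 2-byte form D8 B3 at offsets 6–7.
U+CD835 → 4-byte form F3 8D A0 B5 at offsets 8–11.
Offset 9 falls in char 5's range; it's byte 2 of F3 8D A0 B5 = 0x8D.

0x8D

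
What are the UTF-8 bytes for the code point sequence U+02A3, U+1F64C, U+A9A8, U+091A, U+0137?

CA A3 F0 9F 99 8C EA A6 A8 E0 A4 9A C4 B7

U+02A3: 2-byte form → CA A3.
U+1F64C: 4-byte form → F0 9F 99 8C.
U+A9A8: 3-byte form → EA A6 A8.
U+091A: 3-byte form → E0 A4 9A.
U+0137: 2-byte form → C4 B7.
Concatenated (14 bytes): CA A3 F0 9F 99 8C EA A6 A8 E0 A4 9A C4 B7.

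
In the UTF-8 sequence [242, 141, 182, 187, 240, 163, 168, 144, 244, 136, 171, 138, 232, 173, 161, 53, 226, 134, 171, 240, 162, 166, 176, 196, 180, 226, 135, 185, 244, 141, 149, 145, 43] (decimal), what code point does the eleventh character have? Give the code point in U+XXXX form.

Offset 0: leading byte 0xF2 = 11110010 → 4-byte char #1 = F2 8D B6 BB.
Offset 4: leading byte 0xF0 = 11110000 → 4-byte char #2 = F0 A3 A8 90.
Offset 8: leading byte 0xF4 = 11110100 → 4-byte char #3 = F4 88 AB 8A.
Offset 12: leading byte 0xE8 = 11101000 → 3-byte char #4 = E8 AD A1.
Offset 15: leading byte 0x35 = 00110101 → 1-byte char #5 = 35.
Offset 16: leading byte 0xE2 = 11100010 → 3-byte char #6 = E2 86 AB.
Offset 19: leading byte 0xF0 = 11110000 → 4-byte char #7 = F0 A2 A6 B0.
Offset 23: leading byte 0xC4 = 11000100 → 2-byte char #8 = C4 B4.
Offset 25: leading byte 0xE2 = 11100010 → 3-byte char #9 = E2 87 B9.
Offset 28: leading byte 0xF4 = 11110100 → 4-byte char #10 = F4 8D 95 91.
Offset 32: leading byte 0x2B = 00101011 → 1-byte char #11 = 2B.
Leading byte 0x2B = 00101011 matches 0xxxxxxx → 1-byte sequence.
Byte 1: 0x2B = 00101011, payload 0101011 (7 bits).
Concatenate: 0101011 = 0x2B (7 bits → U+002B).

U+002B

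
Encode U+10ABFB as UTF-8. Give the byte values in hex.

U+10ABFB = 0x10ABFB = 1092603 decimal. In range U+10000–U+10FFFF → 4-byte form: 11110xxx 10xxxxxx 10xxxxxx 10xxxxxx.
Binary (21 bits): 100001010101111111011.
Split 3+6+6+6: 100 | 001010 | 101111 | 111011.
Byte 1: 11110100 = 0xF4.
Byte 2: 10001010 = 0x8A.
Byte 3: 10101111 = 0xAF.
Byte 4: 10111011 = 0xBB.

F4 8A AF BB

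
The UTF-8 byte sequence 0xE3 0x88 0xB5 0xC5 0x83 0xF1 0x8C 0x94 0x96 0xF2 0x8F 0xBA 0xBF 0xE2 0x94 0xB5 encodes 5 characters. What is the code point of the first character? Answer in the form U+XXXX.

Offset 0: leading byte 0xE3 = 11100011 → 3-byte char #1 = E3 88 B5.
Leading byte 0xE3 = 11100011 matches 1110xxxx → 3-byte sequence.
Byte 1: 0xE3 = 11100011, payload 0011 (4 bits).
Byte 2: 0x88 = 10001000 (10xxxxxx ✓), payload 001000.
Byte 3: 0xB5 = 10110101 (10xxxxxx ✓), payload 110101.
Concatenate: 0011001000110101 = 0x3235 (16 bits → U+3235).

U+3235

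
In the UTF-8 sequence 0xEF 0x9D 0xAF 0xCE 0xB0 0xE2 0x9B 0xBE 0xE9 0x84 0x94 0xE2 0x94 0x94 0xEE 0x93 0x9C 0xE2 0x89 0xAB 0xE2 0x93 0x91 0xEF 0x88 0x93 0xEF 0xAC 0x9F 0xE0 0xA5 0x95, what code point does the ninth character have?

U+F213

Offset 0: leading byte 0xEF = 11101111 → 3-byte char #1 = EF 9D AF.
Offset 3: leading byte 0xCE = 11001110 → 2-byte char #2 = CE B0.
Offset 5: leading byte 0xE2 = 11100010 → 3-byte char #3 = E2 9B BE.
Offset 8: leading byte 0xE9 = 11101001 → 3-byte char #4 = E9 84 94.
Offset 11: leading byte 0xE2 = 11100010 → 3-byte char #5 = E2 94 94.
Offset 14: leading byte 0xEE = 11101110 → 3-byte char #6 = EE 93 9C.
Offset 17: leading byte 0xE2 = 11100010 → 3-byte char #7 = E2 89 AB.
Offset 20: leading byte 0xE2 = 11100010 → 3-byte char #8 = E2 93 91.
Offset 23: leading byte 0xEF = 11101111 → 3-byte char #9 = EF 88 93.
Leading byte 0xEF = 11101111 matches 1110xxxx → 3-byte sequence.
Byte 1: 0xEF = 11101111, payload 1111 (4 bits).
Byte 2: 0x88 = 10001000 (10xxxxxx ✓), payload 001000.
Byte 3: 0x93 = 10010011 (10xxxxxx ✓), payload 010011.
Concatenate: 1111001000010011 = 0xF213 (16 bits → U+F213).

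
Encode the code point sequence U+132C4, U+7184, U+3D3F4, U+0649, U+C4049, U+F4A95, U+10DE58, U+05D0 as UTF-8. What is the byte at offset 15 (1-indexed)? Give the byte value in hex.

1-indexed offset 15 is 0-indexed offset 14.
U+132C4 → 4-byte form F0 93 8B 84 at offsets 0–3.
U+7184 → 3-byte form E7 86 84 at offsets 4–6.
U+3D3F4 → 4-byte form F0 BD 8F B4 at offsets 7–10.
U+0649 → 2-byte form D9 89 at offsets 11–12.
U+C4049 → 4-byte form F3 84 81 89 at offsets 13–16.
Offset 14 falls in char 5's range; it's byte 2 of F3 84 81 89 = 0x84.

0x84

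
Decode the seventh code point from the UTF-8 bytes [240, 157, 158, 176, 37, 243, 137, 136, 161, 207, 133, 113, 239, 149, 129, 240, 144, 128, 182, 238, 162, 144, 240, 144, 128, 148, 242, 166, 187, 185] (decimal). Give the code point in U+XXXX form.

U+10036

Offset 0: leading byte 0xF0 = 11110000 → 4-byte char #1 = F0 9D 9E B0.
Offset 4: leading byte 0x25 = 00100101 → 1-byte char #2 = 25.
Offset 5: leading byte 0xF3 = 11110011 → 4-byte char #3 = F3 89 88 A1.
Offset 9: leading byte 0xCF = 11001111 → 2-byte char #4 = CF 85.
Offset 11: leading byte 0x71 = 01110001 → 1-byte char #5 = 71.
Offset 12: leading byte 0xEF = 11101111 → 3-byte char #6 = EF 95 81.
Offset 15: leading byte 0xF0 = 11110000 → 4-byte char #7 = F0 90 80 B6.
Leading byte 0xF0 = 11110000 matches 11110xxx → 4-byte sequence.
Byte 1: 0xF0 = 11110000, payload 000 (3 bits).
Byte 2: 0x90 = 10010000 (10xxxxxx ✓), payload 010000.
Byte 3: 0x80 = 10000000 (10xxxxxx ✓), payload 000000.
Byte 4: 0xB6 = 10110110 (10xxxxxx ✓), payload 110110.
Concatenate: 000010000000000110110 = 0x10036 (21 bits → U+10036).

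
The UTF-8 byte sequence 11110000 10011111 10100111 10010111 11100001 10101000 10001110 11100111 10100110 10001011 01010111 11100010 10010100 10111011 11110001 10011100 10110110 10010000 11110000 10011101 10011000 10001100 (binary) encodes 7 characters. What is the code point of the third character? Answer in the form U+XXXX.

U+798B

Offset 0: leading byte 0xF0 = 11110000 → 4-byte char #1 = F0 9F A7 97.
Offset 4: leading byte 0xE1 = 11100001 → 3-byte char #2 = E1 A8 8E.
Offset 7: leading byte 0xE7 = 11100111 → 3-byte char #3 = E7 A6 8B.
Leading byte 0xE7 = 11100111 matches 1110xxxx → 3-byte sequence.
Byte 1: 0xE7 = 11100111, payload 0111 (4 bits).
Byte 2: 0xA6 = 10100110 (10xxxxxx ✓), payload 100110.
Byte 3: 0x8B = 10001011 (10xxxxxx ✓), payload 001011.
Concatenate: 0111100110001011 = 0x798B (16 bits → U+798B).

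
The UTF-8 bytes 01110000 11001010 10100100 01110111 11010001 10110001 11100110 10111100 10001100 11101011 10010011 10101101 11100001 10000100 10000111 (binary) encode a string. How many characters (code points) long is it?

Byte at offset 0: 0x70 = 01110000 → 1-byte char (#1). Advance 1.
Byte at offset 1: 0xCA = 11001010 → 2-byte char (#2). Advance 2.
Byte at offset 3: 0x77 = 01110111 → 1-byte char (#3). Advance 1.
Byte at offset 4: 0xD1 = 11010001 → 2-byte char (#4). Advance 2.
Byte at offset 6: 0xE6 = 11100110 → 3-byte char (#5). Advance 3.
Byte at offset 9: 0xEB = 11101011 → 3-byte char (#6). Advance 3.
Byte at offset 12: 0xE1 = 11100001 → 3-byte char (#7). Advance 3.
Reached end at offset 15 after 7 code points.

7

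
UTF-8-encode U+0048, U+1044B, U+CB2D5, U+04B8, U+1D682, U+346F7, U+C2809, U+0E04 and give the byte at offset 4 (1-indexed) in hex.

1-indexed offset 4 is 0-indexed offset 3.
U+0048 → 1-byte form 48 at offsets 0–0.
U+1044B → 4-byte form F0 90 91 8B at offsets 1–4.
Offset 3 falls in char 2's range; it's byte 3 of F0 90 91 8B = 0x91.

0x91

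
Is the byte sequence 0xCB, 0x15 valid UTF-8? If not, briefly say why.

Leading byte 0xCB = 11001011 → 2-byte form.
Byte 2 is 0x15 = 00010101, which is not 10xxxxxx — expected a continuation byte.

invalid (non-continuation byte where continuation expected)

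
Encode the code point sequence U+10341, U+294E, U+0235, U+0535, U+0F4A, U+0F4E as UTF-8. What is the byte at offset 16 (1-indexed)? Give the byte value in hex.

1-indexed offset 16 is 0-indexed offset 15.
U+10341 → 4-byte form F0 90 8D 81 at offsets 0–3.
U+294E → 3-byte form E2 A5 8E at offsets 4–6.
U+0235 → 2-byte form C8 B5 at offsets 7–8.
U+0535 → 2-byte form D4 B5 at offsets 9–10.
U+0F4A → 3-byte form E0 BD 8A at offsets 11–13.
U+0F4E → 3-byte form E0 BD 8E at offsets 14–16.
Offset 15 falls in char 6's range; it's byte 2 of E0 BD 8E = 0xBD.

0xBD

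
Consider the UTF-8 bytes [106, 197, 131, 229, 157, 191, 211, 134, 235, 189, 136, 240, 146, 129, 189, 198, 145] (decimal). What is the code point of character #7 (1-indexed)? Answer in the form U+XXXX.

U+0191

Offset 0: leading byte 0x6A = 01101010 → 1-byte char #1 = 6A.
Offset 1: leading byte 0xC5 = 11000101 → 2-byte char #2 = C5 83.
Offset 3: leading byte 0xE5 = 11100101 → 3-byte char #3 = E5 9D BF.
Offset 6: leading byte 0xD3 = 11010011 → 2-byte char #4 = D3 86.
Offset 8: leading byte 0xEB = 11101011 → 3-byte char #5 = EB BD 88.
Offset 11: leading byte 0xF0 = 11110000 → 4-byte char #6 = F0 92 81 BD.
Offset 15: leading byte 0xC6 = 11000110 → 2-byte char #7 = C6 91.
Leading byte 0xC6 = 11000110 matches 110xxxxx → 2-byte sequence.
Byte 1: 0xC6 = 11000110, payload 00110 (5 bits).
Byte 2: 0x91 = 10010001 (10xxxxxx ✓), payload 010001.
Concatenate: 00110010001 = 0x191 (11 bits → U+0191).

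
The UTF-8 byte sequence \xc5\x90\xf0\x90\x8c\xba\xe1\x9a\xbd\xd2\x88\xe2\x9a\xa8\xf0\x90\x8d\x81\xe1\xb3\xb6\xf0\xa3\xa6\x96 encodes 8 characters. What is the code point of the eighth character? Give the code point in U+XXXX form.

U+23996

Offset 0: leading byte 0xC5 = 11000101 → 2-byte char #1 = C5 90.
Offset 2: leading byte 0xF0 = 11110000 → 4-byte char #2 = F0 90 8C BA.
Offset 6: leading byte 0xE1 = 11100001 → 3-byte char #3 = E1 9A BD.
Offset 9: leading byte 0xD2 = 11010010 → 2-byte char #4 = D2 88.
Offset 11: leading byte 0xE2 = 11100010 → 3-byte char #5 = E2 9A A8.
Offset 14: leading byte 0xF0 = 11110000 → 4-byte char #6 = F0 90 8D 81.
Offset 18: leading byte 0xE1 = 11100001 → 3-byte char #7 = E1 B3 B6.
Offset 21: leading byte 0xF0 = 11110000 → 4-byte char #8 = F0 A3 A6 96.
Leading byte 0xF0 = 11110000 matches 11110xxx → 4-byte sequence.
Byte 1: 0xF0 = 11110000, payload 000 (3 bits).
Byte 2: 0xA3 = 10100011 (10xxxxxx ✓), payload 100011.
Byte 3: 0xA6 = 10100110 (10xxxxxx ✓), payload 100110.
Byte 4: 0x96 = 10010110 (10xxxxxx ✓), payload 010110.
Concatenate: 000100011100110010110 = 0x23996 (21 bits → U+23996).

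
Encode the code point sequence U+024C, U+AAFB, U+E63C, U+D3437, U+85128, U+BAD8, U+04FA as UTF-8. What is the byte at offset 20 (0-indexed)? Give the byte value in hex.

0xBA

U+024C → 2-byte form C9 8C at offsets 0–1.
U+AAFB → 3-byte form EA AB BB at offsets 2–4.
U+E63C → 3-byte form EE 98 BC at offsets 5–7.
U+D3437 → 4-byte form F3 93 90 B7 at offsets 8–11.
U+85128 → 4-byte form F2 85 84 A8 at offsets 12–15.
U+BAD8 → 3-byte form EB AB 98 at offsets 16–18.
U+04FA → 2-byte form D3 BA at offsets 19–20.
Offset 20 falls in char 7's range; it's byte 2 of D3 BA = 0xBA.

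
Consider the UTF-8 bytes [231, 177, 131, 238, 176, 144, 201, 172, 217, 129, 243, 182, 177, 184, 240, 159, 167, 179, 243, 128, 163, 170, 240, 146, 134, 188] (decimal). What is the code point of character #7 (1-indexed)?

Offset 0: leading byte 0xE7 = 11100111 → 3-byte char #1 = E7 B1 83.
Offset 3: leading byte 0xEE = 11101110 → 3-byte char #2 = EE B0 90.
Offset 6: leading byte 0xC9 = 11001001 → 2-byte char #3 = C9 AC.
Offset 8: leading byte 0xD9 = 11011001 → 2-byte char #4 = D9 81.
Offset 10: leading byte 0xF3 = 11110011 → 4-byte char #5 = F3 B6 B1 B8.
Offset 14: leading byte 0xF0 = 11110000 → 4-byte char #6 = F0 9F A7 B3.
Offset 18: leading byte 0xF3 = 11110011 → 4-byte char #7 = F3 80 A3 AA.
Leading byte 0xF3 = 11110011 matches 11110xxx → 4-byte sequence.
Byte 1: 0xF3 = 11110011, payload 011 (3 bits).
Byte 2: 0x80 = 10000000 (10xxxxxx ✓), payload 000000.
Byte 3: 0xA3 = 10100011 (10xxxxxx ✓), payload 100011.
Byte 4: 0xAA = 10101010 (10xxxxxx ✓), payload 101010.
Concatenate: 011000000100011101010 = 0xC08EA (21 bits → U+C08EA).

U+C08EA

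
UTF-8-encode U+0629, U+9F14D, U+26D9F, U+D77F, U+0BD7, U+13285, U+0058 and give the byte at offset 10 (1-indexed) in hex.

1-indexed offset 10 is 0-indexed offset 9.
U+0629 → 2-byte form D8 A9 at offsets 0–1.
U+9F14D → 4-byte form F2 9F 85 8D at offsets 2–5.
U+26D9F → 4-byte form F0 A6 B6 9F at offsets 6–9.
Offset 9 falls in char 3's range; it's byte 4 of F0 A6 B6 9F = 0x9F.

0x9F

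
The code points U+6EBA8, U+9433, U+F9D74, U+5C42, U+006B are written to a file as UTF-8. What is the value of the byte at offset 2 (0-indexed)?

U+6EBA8 → 4-byte form F1 AE AE A8 at offsets 0–3.
Offset 2 falls in char 1's range; it's byte 3 of F1 AE AE A8 = 0xAE.

0xAE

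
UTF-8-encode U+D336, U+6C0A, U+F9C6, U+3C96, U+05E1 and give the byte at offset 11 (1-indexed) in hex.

1-indexed offset 11 is 0-indexed offset 10.
U+D336 → 3-byte form ED 8C B6 at offsets 0–2.
U+6C0A → 3-byte form E6 B0 8A at offsets 3–5.
U+F9C6 → 3-byte form EF A7 86 at offsets 6–8.
U+3C96 → 3-byte form E3 B2 96 at offsets 9–11.
Offset 10 falls in char 4's range; it's byte 2 of E3 B2 96 = 0xB2.

0xB2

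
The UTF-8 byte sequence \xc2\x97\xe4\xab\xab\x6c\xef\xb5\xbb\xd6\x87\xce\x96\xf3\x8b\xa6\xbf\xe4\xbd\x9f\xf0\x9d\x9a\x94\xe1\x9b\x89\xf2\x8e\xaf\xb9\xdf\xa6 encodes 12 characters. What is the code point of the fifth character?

Offset 0: leading byte 0xC2 = 11000010 → 2-byte char #1 = C2 97.
Offset 2: leading byte 0xE4 = 11100100 → 3-byte char #2 = E4 AB AB.
Offset 5: leading byte 0x6C = 01101100 → 1-byte char #3 = 6C.
Offset 6: leading byte 0xEF = 11101111 → 3-byte char #4 = EF B5 BB.
Offset 9: leading byte 0xD6 = 11010110 → 2-byte char #5 = D6 87.
Leading byte 0xD6 = 11010110 matches 110xxxxx → 2-byte sequence.
Byte 1: 0xD6 = 11010110, payload 10110 (5 bits).
Byte 2: 0x87 = 10000111 (10xxxxxx ✓), payload 000111.
Concatenate: 10110000111 = 0x587 (11 bits → U+0587).

U+0587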